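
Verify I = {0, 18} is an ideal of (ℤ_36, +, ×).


Check ideal conditions for I = {0, 18} in ℤ_36:
(1) I is an additive subgroup? Yes
(2) For r ∈ ℤ_36 and a ∈ I: r·a ∈ I? Yes

Yes, I is an ideal of ℤ_36


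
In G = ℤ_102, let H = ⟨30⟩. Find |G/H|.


|⟨30⟩| = n / gcd(30, 102) = 102 / 6 = 17
H is normal (ℤ_102 is abelian).
|G/H| = |G| / |H| = 102 / 17 = 6

|G/H| = 6


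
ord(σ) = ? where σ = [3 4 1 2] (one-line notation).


Cycle decomposition: (1 3) (2 4)
Cycle lengths: 2, 2
Order = lcm(2, 2) = 2

ord(σ) = 2


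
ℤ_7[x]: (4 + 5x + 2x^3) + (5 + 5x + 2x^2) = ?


Add coefficients mod 7:
x^0: 4 + 5 = 2 (mod 7)
x^1: 5 + 5 = 3 (mod 7)
x^2: 0 + 2 = 2 (mod 7)
x^3: 2 + 0 = 2 (mod 7)
Result: 2 + 3x + 2x^2 + 2x^3

f + g = 2 + 3x + 2x^2 + 2x^3


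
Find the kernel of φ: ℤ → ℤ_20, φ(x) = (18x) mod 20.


Kernel = preimage of identity
ker(φ) = {x ∈ ℤ : 18x ≡ 0 (mod 20)}. gcd(18,20) = 2, so 18x ≡ 0 (mod 20) ⟺ x ≡ 0 (mod 20/2 = 10). Hence ker(φ) = 10ℤ

ker(φ) = 10ℤ


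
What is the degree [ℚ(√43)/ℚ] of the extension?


√43 has minimal polynomial x² - 43 (irreducible over ℚ since 43 is squarefree)

[ℚ(√43)/ℚ] = 2


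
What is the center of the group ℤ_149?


Z(G) = {g ∈ G | gx = xg for all x ∈ G}
ℤ_149 is abelian, so Z(G) = G

Z(ℤ_149) = ℤ_149


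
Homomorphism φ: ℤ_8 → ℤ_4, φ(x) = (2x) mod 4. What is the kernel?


Kernel = preimage of identity
ker(φ) = {x ∈ ℤ_8 : 2x ≡ 0 (mod 4)}. Since 4 | 8, φ is well-defined. The kernel is the cyclic subgroup ⟨2⟩ of ℤ_8 (order 4), i.e. {0, 2, 4, 6}

ker(φ) = {0, 2, 4, 6}


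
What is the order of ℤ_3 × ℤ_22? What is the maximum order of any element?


|ℤ_3 × ℤ_22| = 3 × 22 = 66
Max element order = lcm(3,22) = 66
Cyclic? Yes (gcd=1)

|ℤ_3×ℤ_22| = 66, max element order = 66


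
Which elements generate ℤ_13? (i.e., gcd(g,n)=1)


g generates ℤ_n iff gcd(g,n) = 1
Checking each g ∈ {1,...,12}:
gcd(1,13) = 1
gcd(2,13) = 1
gcd(3,13) = 1
gcd(4,13) = 1
gcd(5,13) = 1
gcd(6,13) = 1
gcd(7,13) = 1
gcd(8,13) = 1
gcd(9,13) = 1
gcd(10,13) = 1
gcd(11,13) = 1
gcd(12,13) = 1
Generators: {1, 2, 3, 4, 5, 6, 7, 8, 9, 10, 11, 12}
Number of generators = φ(13) = 12

Generators of ℤ_13 = {1, 2, 3, 4, 5, 6, 7, 8, 9, 10, 11, 12}


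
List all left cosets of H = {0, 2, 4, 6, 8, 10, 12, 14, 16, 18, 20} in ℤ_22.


H = {0, 2, 4, 6, 8, 10, 12, 14, 16, 18, 20}, |H| = 11
Number of cosets = |G|/|H| = 22/11 = 2
0 + H = {0, 2, 4, 6, 8, 10, 12, 14, 16, 18, 20}
1 + H = {1, 3, 5, 7, 9, 11, 13, 15, 17, 19, 21}

Cosets: 0+H={0,2,4,6,8,10,12,14,16,18,20}; 1+H={1,3,5,7,9,11,13,15,17,19,21}


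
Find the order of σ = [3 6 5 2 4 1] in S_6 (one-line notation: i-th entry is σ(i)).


Cycle decomposition: (1 3 5 4 2 6)
Cycle lengths: 6
Order = lcm(6) = 6

ord(σ) = 6


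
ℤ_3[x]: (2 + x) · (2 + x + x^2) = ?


Expand and collect like terms; reduce coefficients mod 3:
x^0: 2·2 = 4 ≡ 1 (mod 3)
x^1: 2·1 + 1·2 = 4 ≡ 1 (mod 3)
x^2: 2·1 + 1·1 = 3 ≡ 0 (mod 3)
x^3: 1·1 = 1 ≡ 1 (mod 3)
Result: 1 + x + x^3

f · g = 1 + x + x^3


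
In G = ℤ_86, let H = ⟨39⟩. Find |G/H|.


|⟨39⟩| = n / gcd(39, 86) = 86 / 1 = 86
H is normal (ℤ_86 is abelian).
|G/H| = |G| / |H| = 86 / 86 = 1

|G/H| = 1


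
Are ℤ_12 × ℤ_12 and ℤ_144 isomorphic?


Comparing ℤ_12 × ℤ_12 and ℤ_144:
gcd(12,12) = 12 ≠ 1. Max element order in ℤ_12×ℤ_12 is lcm(12,12) = 12 < 144, so it has no element of order 144

No, ℤ_12 × ℤ_12 ≇ ℤ_144


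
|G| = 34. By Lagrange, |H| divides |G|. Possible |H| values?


Lagrange's theorem: |H| divides |G|
|G| = 34
Divisors of 34: 1, 2, 17, 34

Possible subgroup orders: {1, 2, 17, 34}


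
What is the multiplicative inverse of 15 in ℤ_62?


Use the extended Euclidean algorithm to write 1 = 15·s + 62·t; then s mod 62 is the inverse.
Euclidean algorithm:
  15 = 0·62 + 15
  62 = 4·15 + 2
  15 = 7·2 + 1
  2 = 2·1 + 0
gcd(15,62) = 1
Back-substitution gives: 15·(29) + 62·(-7) = 1
So 15⁻¹ ≡ 29 ≡ 29 (mod 62)
Check: 15 × 29 = 435 ≡ 1 (mod 62) ✓

15⁻¹ ≡ 29 (mod 62)


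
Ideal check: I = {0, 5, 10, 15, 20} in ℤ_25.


Check ideal conditions for I = {0, 5, 10, 15, 20} in ℤ_25:
(1) I is an additive subgroup? Yes
(2) For r ∈ ℤ_25 and a ∈ I: r·a ∈ I? Yes

Yes, I is an ideal of ℤ_25


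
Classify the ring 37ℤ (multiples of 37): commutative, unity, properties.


37ℤ is a commutative ring under +,× but has no multiplicative identity (1 ∉ 37ℤ); it has no zero divisors, but without unity it is not an integral domain
Commutative: Yes
Integral domain: No
Has unity: No

37ℤ (multiples of 37): Commutative=Yes, Unity=No


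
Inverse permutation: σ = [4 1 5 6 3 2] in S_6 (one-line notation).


To find σ⁻¹, swap domain and range:
σ(1) = 4 → σ⁻¹(4) = 1
σ(2) = 1 → σ⁻¹(1) = 2
σ(3) = 5 → σ⁻¹(5) = 3
σ(4) = 6 → σ⁻¹(6) = 4
σ(5) = 3 → σ⁻¹(3) = 5
σ(6) = 2 → σ⁻¹(2) = 6

σ⁻¹ = [2 6 5 1 3 4]


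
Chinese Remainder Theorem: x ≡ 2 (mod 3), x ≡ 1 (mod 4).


m₁ = 3, m₂ = 4, gcd = 1, so CRT applies. M = m₁·m₂ = 12
Let M₁ = M/m₁ = 4, M₂ = M/m₂ = 3
Find y₁ ≡ M₁⁻¹ (mod m₁): 4⁻¹ ≡ 1 (mod 3)
Find y₂ ≡ M₂⁻¹ (mod m₂): 3⁻¹ ≡ 3 (mod 4)
x = a₁·M₁·y₁ + a₂·M₂·y₂ = 2·4·1 + 1·3·3 = 17
Reduce mod 12: x ≡ 5
Check: 5 mod 3 = 2 ✓, 5 mod 4 = 1 ✓

x ≡ 5 (mod 12)


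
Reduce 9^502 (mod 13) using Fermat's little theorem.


Fermat's little theorem: if p is prime and gcd(a,p)=1, then a^(p-1) ≡ 1 (mod p)
p = 13 is prime, gcd(9,13) = 1
Reduce exponent: 502 mod 12 = 10
So 9^502 ≡ 9^10 (mod 13)
9^10 mod 13 = 9

9^502 ≡ 9 (mod 13)


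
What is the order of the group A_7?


|A_n| = n!/2 (even permutations)
|A_7| = 7!/2 = 5040/2 = 2520

|A_7| = 2520


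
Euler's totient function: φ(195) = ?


Factor n: 195 = 3 × 5 × 13
φ(n) = n · ∏(1 - 1/p) over distinct primes p | n
φ(195) = 195 · (1 - 1/3) · (1 - 1/5) · (1 - 1/13) = 96

φ(195) = 96


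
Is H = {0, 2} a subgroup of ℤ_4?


Subgroup test for H = {0, 2} in (ℤ_4, +):
(1) 0 ∈ H? Yes
(2) Closure: for all a,b ∈ H, (a+b) mod 4 ∈ H? Yes
(3) Inverses: for all a ∈ H, -a mod 4 ∈ H? Yes

Yes, H is a subgroup of ℤ_4


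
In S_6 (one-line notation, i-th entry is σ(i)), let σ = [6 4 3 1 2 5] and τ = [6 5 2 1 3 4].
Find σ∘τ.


σ∘τ: apply τ first, then σ
1 →τ 6 →σ 5
2 →τ 5 →σ 2
3 →τ 2 →σ 4
4 →τ 1 →σ 6
5 →τ 3 →σ 3
6 →τ 4 →σ 1

σ∘τ = [5 2 4 6 3 1]


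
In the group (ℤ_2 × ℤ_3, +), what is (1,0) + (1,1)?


Operation: componentwise addition mod (2, 3)
(1,0) + (1,1) = ((a₁+b₁) mod 2, (a₂+b₂) mod 3) with a = (1,0), b = (1,1)

(1,0) + (1,1) = (0,1)


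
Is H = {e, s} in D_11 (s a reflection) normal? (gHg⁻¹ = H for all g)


H = {e, s} in D_11 (s a reflection)
r·s·r⁻¹ = sr⁻² ≠ s for n ≥ 3, so {e, s} is not closed under conjugation

No, not a normal subgroup


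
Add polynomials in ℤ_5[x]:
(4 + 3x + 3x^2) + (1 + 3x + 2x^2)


Add coefficients mod 5:
x^0: 4 + 1 = 0 (mod 5)
x^1: 3 + 3 = 1 (mod 5)
x^2: 3 + 2 = 0 (mod 5)
Result: x

f + g = x


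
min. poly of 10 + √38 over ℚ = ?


Let α = 10 + √38. Then α - 10 = √38, so (α - 10)² = 38, giving α² - 20α + 62 = 0. Degree 2 and α ∉ ℚ, so this is the minimal polynomial.

Minimal polynomial: x² - 20x + 62


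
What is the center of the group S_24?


Z(G) = {g ∈ G | gx = xg for all x ∈ G}
S_n is non-abelian for n ≥ 3; Z(S_24) is trivial

Z(S_24) = {e}


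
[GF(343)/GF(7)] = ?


GF(343) = GF(7^3), so the extension degree is 3

[GF(343)/GF(7)] = 3


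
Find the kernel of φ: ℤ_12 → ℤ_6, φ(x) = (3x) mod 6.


Kernel = preimage of identity
ker(φ) = {x ∈ ℤ_12 : 3x ≡ 0 (mod 6)}. Since 6 | 12, φ is well-defined. The kernel is the cyclic subgroup ⟨2⟩ of ℤ_12 (order 6), i.e. {0, 2, 4, 6, 8, 10}

ker(φ) = {0, 2, 4, 6, 8, 10}


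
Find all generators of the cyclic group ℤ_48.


g generates ℤ_n iff gcd(g,n) = 1
Prime factors of 48: 2, 3
Generators are g ∈ {1,...,47} not divisible by any of these primes.
Generators: {1, 5, 7, 11, 13, 17, 19, 23, 25, 29, 31, 35, 37, 41, 43, 47}
Number of generators = φ(48) = 16

Generators of ℤ_48 = {1, 5, 7, 11, 13, 17, 19, 23, 25, 29, 31, 35, 37, 41, 43, 47}


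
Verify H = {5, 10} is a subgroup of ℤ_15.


Subgroup test for H = {5, 10} in (ℤ_15, +):
(1) 0 ∈ H? No
(2) Closure: for all a,b ∈ H, (a+b) mod 15 ∈ H? No  [counterexample: 5 + 10 = 0 ∉ H]
(3) Inverses: for all a ∈ H, -a mod 15 ∈ H? Yes

No, H is not a subgroup of ℤ_15


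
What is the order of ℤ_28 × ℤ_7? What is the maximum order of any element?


|ℤ_28 × ℤ_7| = 28 × 7 = 196
Max element order = lcm(28,7) = 28
Cyclic? No (gcd=7)

|ℤ_28×ℤ_7| = 196, max element order = 28


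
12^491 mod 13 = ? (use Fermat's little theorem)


Fermat's little theorem: if p is prime and gcd(a,p)=1, then a^(p-1) ≡ 1 (mod p)
p = 13 is prime, gcd(12,13) = 1
Reduce exponent: 491 mod 12 = 11
So 12^491 ≡ 12^11 (mod 13)
12^11 mod 13 = 12

12^491 ≡ 12 (mod 13)


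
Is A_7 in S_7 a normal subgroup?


H = A_7 in S_7
A_7 has index 2 in S_7, and every subgroup of index 2 is normal

Yes, normal subgroup


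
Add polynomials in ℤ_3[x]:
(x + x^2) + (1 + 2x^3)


Add coefficients mod 3:
x^0: 0 + 1 = 1 (mod 3)
x^1: 1 + 0 = 1 (mod 3)
x^2: 1 + 0 = 1 (mod 3)
x^3: 0 + 2 = 2 (mod 3)
Result: 1 + x + x^2 + 2x^3

f + g = 1 + x + x^2 + 2x^3


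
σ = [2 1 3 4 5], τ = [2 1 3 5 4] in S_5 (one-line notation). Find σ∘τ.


σ∘τ: apply τ first, then σ
1 →τ 2 →σ 1
2 →τ 1 →σ 2
3 →τ 3 →σ 3
4 →τ 5 →σ 5
5 →τ 4 →σ 4

σ∘τ = [1 2 3 5 4]


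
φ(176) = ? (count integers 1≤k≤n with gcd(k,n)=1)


Factor n: 176 = 2^4 × 11
φ(n) = n · ∏(1 - 1/p) over distinct primes p | n
φ(176) = 176 · (1 - 1/2) · (1 - 1/11) = 80

φ(176) = 80


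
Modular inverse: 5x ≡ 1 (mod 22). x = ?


Use the extended Euclidean algorithm to write 1 = 5·s + 22·t; then s mod 22 is the inverse.
Euclidean algorithm:
  5 = 0·22 + 5
  22 = 4·5 + 2
  5 = 2·2 + 1
  2 = 2·1 + 0
gcd(5,22) = 1
Back-substitution gives: 5·(9) + 22·(-2) = 1
So 5⁻¹ ≡ 9 ≡ 9 (mod 22)
Check: 5 × 9 = 45 ≡ 1 (mod 22) ✓

5⁻¹ ≡ 9 (mod 22)


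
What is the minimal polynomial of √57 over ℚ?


√57 satisfies x² - 57 = 0, irreducible over ℚ since 57 is squarefree

Minimal polynomial: x² - 57


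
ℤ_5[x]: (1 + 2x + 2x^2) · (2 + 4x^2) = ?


Expand and collect like terms; reduce coefficients mod 5:
x^0: 1·2 = 2 ≡ 2 (mod 5)
x^1: 1·0 + 2·2 = 4 ≡ 4 (mod 5)
x^2: 1·4 + 2·0 + 2·2 = 8 ≡ 3 (mod 5)
x^3: 2·4 + 2·0 = 8 ≡ 3 (mod 5)
x^4: 2·4 = 8 ≡ 3 (mod 5)
Result: 2 + 4x + 3x^2 + 3x^3 + 3x^4

f · g = 2 + 4x + 3x^2 + 3x^3 + 3x^4


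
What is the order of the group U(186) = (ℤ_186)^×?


U(n) is the group of units mod n; |U(n)| = φ(n)
|U(186)| = φ(186) = 60

|U(186) = (ℤ_186)^×| = 60


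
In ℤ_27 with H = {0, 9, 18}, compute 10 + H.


10 + H = {10 + h (mod 27) : h ∈ H}
10+0=10, 10+9=19, 10+18=1
10 + H = {1, 10, 19} = 1 + H

10 + H = {1, 10, 19}


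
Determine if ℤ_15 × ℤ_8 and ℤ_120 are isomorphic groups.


Comparing ℤ_15 × ℤ_8 and ℤ_120:
gcd(15,8) = 1, so ℤ_15 × ℤ_8 ≅ ℤ_120 (CRT)

Yes, ℤ_15 × ℤ_8 ≅ ℤ_120


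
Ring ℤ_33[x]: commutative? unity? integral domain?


ℤ_33 has zero divisors (3·11 ≡ 0), and these lift to constant zero divisors in ℤ_33[x]; so not an integral domain
Commutative: Yes
Integral domain: No
Has unity: Yes

ℤ_33[x]: Commutative=Yes, Unity=Yes


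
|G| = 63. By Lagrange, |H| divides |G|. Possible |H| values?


Lagrange's theorem: |H| divides |G|
|G| = 63
Divisors of 63: 1, 3, 7, 9, 21, 63

Possible subgroup orders: {1, 3, 7, 9, 21, 63}


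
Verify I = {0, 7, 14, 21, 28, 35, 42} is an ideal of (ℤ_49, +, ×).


Check ideal conditions for I = {0, 7, 14, 21, 28, 35, 42} in ℤ_49:
(1) I is an additive subgroup? Yes
(2) For r ∈ ℤ_49 and a ∈ I: r·a ∈ I? Yes

Yes, I is an ideal of ℤ_49


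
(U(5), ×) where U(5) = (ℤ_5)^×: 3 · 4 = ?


Operation: multiplication mod 5
3 · 4 = (a × b) mod 5 with a = 3, b = 4

3 · 4 = 2


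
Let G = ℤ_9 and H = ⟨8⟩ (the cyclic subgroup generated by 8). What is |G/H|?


|⟨8⟩| = n / gcd(8, 9) = 9 / 1 = 9
H is normal (ℤ_9 is abelian).
|G/H| = |G| / |H| = 9 / 9 = 1

|G/H| = 1


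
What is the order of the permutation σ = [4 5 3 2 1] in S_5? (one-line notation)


Cycle decomposition: (1 4 2 5)
Cycle lengths: 4
Order = lcm(4) = 4

ord(σ) = 4


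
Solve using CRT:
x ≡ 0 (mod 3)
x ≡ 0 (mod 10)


m₁ = 3, m₂ = 10, gcd = 1, so CRT applies. M = m₁·m₂ = 30
Let M₁ = M/m₁ = 10, M₂ = M/m₂ = 3
Find y₁ ≡ M₁⁻¹ (mod m₁): 10⁻¹ ≡ 1 (mod 3)
Find y₂ ≡ M₂⁻¹ (mod m₂): 3⁻¹ ≡ 7 (mod 10)
x = a₁·M₁·y₁ + a₂·M₂·y₂ = 0·10·1 + 0·3·7 = 0
Reduce mod 30: x ≡ 0
Check: 0 mod 3 = 0 ✓, 0 mod 10 = 0 ✓

x ≡ 0 (mod 30)


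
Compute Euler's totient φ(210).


Factor n: 210 = 2 × 3 × 5 × 7
φ(n) = n · ∏(1 - 1/p) over distinct primes p | n
φ(210) = 210 · (1 - 1/2) · (1 - 1/3) · (1 - 1/5) · (1 - 1/7) = 48

φ(210) = 48


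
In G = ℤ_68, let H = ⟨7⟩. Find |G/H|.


|⟨7⟩| = n / gcd(7, 68) = 68 / 1 = 68
H is normal (ℤ_68 is abelian).
|G/H| = |G| / |H| = 68 / 68 = 1

|G/H| = 1


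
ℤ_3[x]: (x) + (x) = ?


Add coefficients mod 3:
x^0: 0 + 0 = 0 (mod 3)
x^1: 1 + 1 = 2 (mod 3)
Result: 2x

f + g = 2x


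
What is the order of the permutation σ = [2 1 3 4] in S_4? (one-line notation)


Cycle decomposition: (1 2)
Cycle lengths: 2
Order = lcm(2) = 2

ord(σ) = 2


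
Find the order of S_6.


|S_n| = n! (number of permutations of n symbols)
|S_6| = 6! = 720

|S_6| = 720


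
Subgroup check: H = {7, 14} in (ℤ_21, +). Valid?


Subgroup test for H = {7, 14} in (ℤ_21, +):
(1) 0 ∈ H? No
(2) Closure: for all a,b ∈ H, (a+b) mod 21 ∈ H? No  [counterexample: 7 + 14 = 0 ∉ H]
(3) Inverses: for all a ∈ H, -a mod 21 ∈ H? Yes

No, H is not a subgroup of ℤ_21


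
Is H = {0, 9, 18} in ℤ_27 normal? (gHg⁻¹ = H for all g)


H = {0, 9, 18} in ℤ_27
ℤ_27 is abelian; every subgroup of an abelian group is normal

Yes, normal subgroup


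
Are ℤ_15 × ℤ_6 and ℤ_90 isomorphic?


Comparing ℤ_15 × ℤ_6 and ℤ_90:
gcd(15,6) = 3 ≠ 1. Max element order in ℤ_15×ℤ_6 is lcm(15,6) = 30 < 90, so it has no element of order 90

No, ℤ_15 × ℤ_6 ≇ ℤ_90


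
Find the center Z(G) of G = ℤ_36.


Z(G) = {g ∈ G | gx = xg for all x ∈ G}
ℤ_36 is abelian, so Z(G) = G

Z(ℤ_36) = ℤ_36


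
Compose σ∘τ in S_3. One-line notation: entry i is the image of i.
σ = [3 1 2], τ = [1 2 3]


σ∘τ: apply τ first, then σ
1 →τ 1 →σ 3
2 →τ 2 →σ 1
3 →τ 3 →σ 2

σ∘τ = [3 1 2]


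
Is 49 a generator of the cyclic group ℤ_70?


g generates ℤ_n iff gcd(g, n) = 1
gcd(49, 70) = 7
Since gcd = 7 ≠ 1, ⟨49⟩ has order 10 < 70, so 49 is not a generator.

No, 49 does not generate ℤ_70


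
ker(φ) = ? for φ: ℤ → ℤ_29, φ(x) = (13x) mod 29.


Kernel = preimage of identity
ker(φ) = {x ∈ ℤ : 13x ≡ 0 (mod 29)}. gcd(13,29) = 1, so 13x ≡ 0 (mod 29) ⟺ x ≡ 0 (mod 29/1 = 29). Hence ker(φ) = 29ℤ

ker(φ) = 29ℤ


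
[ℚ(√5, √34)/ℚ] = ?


[ℚ(√5,√34):ℚ] = [ℚ(√5,√34):ℚ(√5)]·[ℚ(√5):ℚ] = 2·2 = 4

[ℚ(√5, √34)/ℚ] = 4


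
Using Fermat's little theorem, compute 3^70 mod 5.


Fermat's little theorem: if p is prime and gcd(a,p)=1, then a^(p-1) ≡ 1 (mod p)
p = 5 is prime, gcd(3,5) = 1
Reduce exponent: 70 mod 4 = 2
So 3^70 ≡ 3^2 (mod 5)
3^2 mod 5 = 4

3^70 ≡ 4 (mod 5)


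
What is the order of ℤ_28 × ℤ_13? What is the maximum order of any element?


|ℤ_28 × ℤ_13| = 28 × 13 = 364
Max element order = lcm(28,13) = 364
Cyclic? Yes (gcd=1)

|ℤ_28×ℤ_13| = 364, max element order = 364


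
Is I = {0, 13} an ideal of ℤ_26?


Check ideal conditions for I = {0, 13} in ℤ_26:
(1) I is an additive subgroup? Yes
(2) For r ∈ ℤ_26 and a ∈ I: r·a ∈ I? Yes

Yes, I is an ideal of ℤ_26


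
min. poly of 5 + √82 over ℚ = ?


Let α = 5 + √82. Then α - 5 = √82, so (α - 5)² = 82, giving α² - 10α - 57 = 0. Degree 2 and α ∉ ℚ, so this is the minimal polynomial.

Minimal polynomial: x² - 10x - 57


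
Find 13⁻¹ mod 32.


Use the extended Euclidean algorithm to write 1 = 13·s + 32·t; then s mod 32 is the inverse.
Euclidean algorithm:
  13 = 0·32 + 13
  32 = 2·13 + 6
  13 = 2·6 + 1
  6 = 6·1 + 0
gcd(13,32) = 1
Back-substitution gives: 13·(5) + 32·(-2) = 1
So 13⁻¹ ≡ 5 ≡ 5 (mod 32)
Check: 13 × 5 = 65 ≡ 1 (mod 32) ✓

13⁻¹ ≡ 5 (mod 32)


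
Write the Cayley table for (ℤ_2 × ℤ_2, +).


Elements: {(0,0), (0,1), (1,0), (1,1)}
Operation: componentwise addition mod (2, 2)
Entry (a, b) = ((a₁+b₁) mod 2, (a₂+b₂) mod 2)

Cayley table:
      | (0,0) | (0,1) | (1,0) | (1,1)
(0,0) | (0,0) | (0,1) | (1,0) | (1,1)
(0,1) | (0,1) | (0,0) | (1,1) | (1,0)
(1,0) | (1,0) | (1,1) | (0,0) | (0,1)
(1,1) | (1,1) | (1,0) | (0,1) | (0,0)


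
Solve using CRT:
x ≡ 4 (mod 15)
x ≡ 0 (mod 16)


m₁ = 15, m₂ = 16, gcd = 1, so CRT applies. M = m₁·m₂ = 240
Let M₁ = M/m₁ = 16, M₂ = M/m₂ = 15
Find y₁ ≡ M₁⁻¹ (mod m₁): 16⁻¹ ≡ 1 (mod 15)
Find y₂ ≡ M₂⁻¹ (mod m₂): 15⁻¹ ≡ 15 (mod 16)
x = a₁·M₁·y₁ + a₂·M₂·y₂ = 4·16·1 + 0·15·15 = 64
Reduce mod 240: x ≡ 64
Check: 64 mod 15 = 4 ✓, 64 mod 16 = 0 ✓

x ≡ 64 (mod 240)


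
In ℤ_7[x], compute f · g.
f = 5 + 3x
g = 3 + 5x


Expand and collect like terms; reduce coefficients mod 7:
x^0: 5·3 = 15 ≡ 1 (mod 7)
x^1: 5·5 + 3·3 = 34 ≡ 6 (mod 7)
x^2: 3·5 = 15 ≡ 1 (mod 7)
Result: 1 + 6x + x^2

f · g = 1 + 6x + x^2


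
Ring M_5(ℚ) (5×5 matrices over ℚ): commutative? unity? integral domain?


Matrix multiplication is non-commutative for n ≥ 2; the identity matrix I is the unity; singular matrices give zero divisors, so not an integral domain
Commutative: No
Integral domain: No
Has unity: Yes

M_5(ℚ) (5×5 matrices over ℚ): Commutative=No, Unity=Yes


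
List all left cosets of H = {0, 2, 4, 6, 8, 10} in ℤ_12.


H = {0, 2, 4, 6, 8, 10}, |H| = 6
Number of cosets = |G|/|H| = 12/6 = 2
0 + H = {0, 2, 4, 6, 8, 10}
1 + H = {1, 3, 5, 7, 9, 11}

Cosets: 0+H={0,2,4,6,8,10}; 1+H={1,3,5,7,9,11}


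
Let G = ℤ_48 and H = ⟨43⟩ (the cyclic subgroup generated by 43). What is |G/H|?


|⟨43⟩| = n / gcd(43, 48) = 48 / 1 = 48
H is normal (ℤ_48 is abelian).
|G/H| = |G| / |H| = 48 / 48 = 1

|G/H| = 1


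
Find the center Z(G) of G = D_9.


Z(G) = {g ∈ G | gx = xg for all x ∈ G}
For odd n, Z(D_n) = {e}: no nontrivial rotation commutes with all reflections

Z(D_9) = {e}


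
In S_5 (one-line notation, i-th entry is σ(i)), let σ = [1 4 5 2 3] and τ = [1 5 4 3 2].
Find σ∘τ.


σ∘τ: apply τ first, then σ
1 →τ 1 →σ 1
2 →τ 5 →σ 3
3 →τ 4 →σ 2
4 →τ 3 →σ 5
5 →τ 2 →σ 4

σ∘τ = [1 3 2 5 4]


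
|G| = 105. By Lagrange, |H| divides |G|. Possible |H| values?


Lagrange's theorem: |H| divides |G|
|G| = 105
Divisors of 105: 1, 3, 5, 7, 15, 21, 35, 105

Possible subgroup orders: {1, 3, 5, 7, 15, 21, 35, 105}


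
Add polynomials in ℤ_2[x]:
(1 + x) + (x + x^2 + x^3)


Add coefficients mod 2:
x^0: 1 + 0 = 1 (mod 2)
x^1: 1 + 1 = 0 (mod 2)
x^2: 0 + 1 = 1 (mod 2)
x^3: 0 + 1 = 1 (mod 2)
Result: 1 + x^2 + x^3

f + g = 1 + x^2 + x^3


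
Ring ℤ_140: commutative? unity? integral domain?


ℤ_140 is a commutative ring with unity 1; 140 = 2×70 is composite, so 2·70 ≡ 0 gives zero divisors (not an integral domain)
Commutative: Yes
Integral domain: No
Has unity: Yes

ℤ_140: Commutative=Yes, Unity=Yes


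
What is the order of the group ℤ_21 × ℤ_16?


|A × B| = |A| · |B|
|ℤ_21 × ℤ_16| = 21 × 16 = 336

|ℤ_21 × ℤ_16| = 336


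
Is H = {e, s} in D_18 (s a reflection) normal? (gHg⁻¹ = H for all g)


H = {e, s} in D_18 (s a reflection)
r·s·r⁻¹ = sr⁻² ≠ s for n ≥ 3, so {e, s} is not closed under conjugation

No, not a normal subgroup


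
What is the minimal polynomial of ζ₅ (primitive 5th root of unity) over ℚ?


ζ₅ is a root of Φ₅(x) = x⁴ + x³ + x² + x + 1, irreducible over ℚ

Minimal polynomial: x⁴ + x³ + x² + x + 1


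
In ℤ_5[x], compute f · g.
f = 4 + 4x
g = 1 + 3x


Expand and collect like terms; reduce coefficients mod 5:
x^0: 4·1 = 4 ≡ 4 (mod 5)
x^1: 4·3 + 4·1 = 16 ≡ 1 (mod 5)
x^2: 4·3 = 12 ≡ 2 (mod 5)
Result: 4 + x + 2x^2

f · g = 4 + x + 2x^2


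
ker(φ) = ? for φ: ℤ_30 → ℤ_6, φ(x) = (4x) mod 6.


Kernel = preimage of identity
ker(φ) = {x ∈ ℤ_30 : 4x ≡ 0 (mod 6)}. Since 6 | 30, φ is well-defined. The kernel is the cyclic subgroup ⟨3⟩ of ℤ_30 (order 10), i.e. {0, 3, 6, 9, 12, 15, 18, 21, 24, 27}

ker(φ) = {0, 3, 6, 9, 12, 15, 18, 21, 24, 27}


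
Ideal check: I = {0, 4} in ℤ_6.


Check ideal conditions for I = {0, 4} in ℤ_6:
(1) I is an additive subgroup? No
(2) For r ∈ ℤ_6 and a ∈ I: r·a ∈ I? No  [counterexample: r=2, a=4, r·a mod 6 = 2 ∉ I]

No, I is not an ideal of ℤ_6


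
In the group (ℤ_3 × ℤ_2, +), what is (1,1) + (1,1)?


Operation: componentwise addition mod (3, 2)
(1,1) + (1,1) = ((a₁+b₁) mod 3, (a₂+b₂) mod 2) with a = (1,1), b = (1,1)

(1,1) + (1,1) = (2,0)


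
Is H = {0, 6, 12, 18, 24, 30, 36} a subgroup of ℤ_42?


Subgroup test for H = {0, 6, 12, 18, 24, 30, 36} in (ℤ_42, +):
(1) 0 ∈ H? Yes
(2) Closure: for all a,b ∈ H, (a+b) mod 42 ∈ H? Yes
(3) Inverses: for all a ∈ H, -a mod 42 ∈ H? Yes

Yes, H is a subgroup of ℤ_42


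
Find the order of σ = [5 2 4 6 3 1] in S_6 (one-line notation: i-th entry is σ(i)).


Cycle decomposition: (1 5 3 4 6)
Cycle lengths: 5
Order = lcm(5) = 5

ord(σ) = 5


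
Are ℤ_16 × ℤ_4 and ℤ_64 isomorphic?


Comparing ℤ_16 × ℤ_4 and ℤ_64:
gcd(16,4) = 4 ≠ 1. Max element order in ℤ_16×ℤ_4 is lcm(16,4) = 16 < 64, so it has no element of order 64

No, ℤ_16 × ℤ_4 ≇ ℤ_64


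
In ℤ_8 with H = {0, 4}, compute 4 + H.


4 + H = {4 + h (mod 8) : h ∈ H}
4+0=4, 4+4=0
4 + H = {0, 4} = 0 + H

4 + H = {0, 4}


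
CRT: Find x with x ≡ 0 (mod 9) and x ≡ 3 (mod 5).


m₁ = 9, m₂ = 5, gcd = 1, so CRT applies. M = m₁·m₂ = 45
Let M₁ = M/m₁ = 5, M₂ = M/m₂ = 9
Find y₁ ≡ M₁⁻¹ (mod m₁): 5⁻¹ ≡ 2 (mod 9)
Find y₂ ≡ M₂⁻¹ (mod m₂): 9⁻¹ ≡ 4 (mod 5)
x = a₁·M₁·y₁ + a₂·M₂·y₂ = 0·5·2 + 3·9·4 = 108
Reduce mod 45: x ≡ 18
Check: 18 mod 9 = 0 ✓, 18 mod 5 = 3 ✓

x ≡ 18 (mod 45)


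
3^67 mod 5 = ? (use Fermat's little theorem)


Fermat's little theorem: if p is prime and gcd(a,p)=1, then a^(p-1) ≡ 1 (mod p)
p = 5 is prime, gcd(3,5) = 1
Reduce exponent: 67 mod 4 = 3
So 3^67 ≡ 3^3 (mod 5)
3^3 mod 5 = 2

3^67 ≡ 2 (mod 5)


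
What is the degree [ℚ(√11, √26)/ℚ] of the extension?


[ℚ(√11,√26):ℚ] = [ℚ(√11,√26):ℚ(√11)]·[ℚ(√11):ℚ] = 2·2 = 4

[ℚ(√11, √26)/ℚ] = 4


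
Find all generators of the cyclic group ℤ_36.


g generates ℤ_n iff gcd(g,n) = 1
Prime factors of 36: 2, 3
Generators are g ∈ {1,...,35} not divisible by any of these primes.
Generators: {1, 5, 7, 11, 13, 17, 19, 23, 25, 29, 31, 35}
Number of generators = φ(36) = 12

Generators of ℤ_36 = {1, 5, 7, 11, 13, 17, 19, 23, 25, 29, 31, 35}


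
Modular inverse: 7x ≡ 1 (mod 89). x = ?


Use the extended Euclidean algorithm to write 1 = 7·s + 89·t; then s mod 89 is the inverse.
Euclidean algorithm:
  7 = 0·89 + 7
  89 = 12·7 + 5
  7 = 1·5 + 2
  5 = 2·2 + 1
  2 = 2·1 + 0
gcd(7,89) = 1
Back-substitution gives: 7·(-38) + 89·(3) = 1
So 7⁻¹ ≡ -38 ≡ 51 (mod 89)
Check: 7 × 51 = 357 ≡ 1 (mod 89) ✓

7⁻¹ ≡ 51 (mod 89)


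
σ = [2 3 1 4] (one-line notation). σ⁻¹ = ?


To find σ⁻¹, swap domain and range:
σ(1) = 2 → σ⁻¹(2) = 1
σ(2) = 3 → σ⁻¹(3) = 2
σ(3) = 1 → σ⁻¹(1) = 3
σ(4) = 4 → σ⁻¹(4) = 4

σ⁻¹ = [3 1 2 4]


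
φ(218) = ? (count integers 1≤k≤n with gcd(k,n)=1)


Factor n: 218 = 2 × 109
φ(n) = n · ∏(1 - 1/p) over distinct primes p | n
φ(218) = 218 · (1 - 1/2) · (1 - 1/109) = 108

φ(218) = 108


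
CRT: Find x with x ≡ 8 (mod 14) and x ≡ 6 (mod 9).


m₁ = 14, m₂ = 9, gcd = 1, so CRT applies. M = m₁·m₂ = 126
Let M₁ = M/m₁ = 9, M₂ = M/m₂ = 14
Find y₁ ≡ M₁⁻¹ (mod m₁): 9⁻¹ ≡ 11 (mod 14)
Find y₂ ≡ M₂⁻¹ (mod m₂): 14⁻¹ ≡ 2 (mod 9)
x = a₁·M₁·y₁ + a₂·M₂·y₂ = 8·9·11 + 6·14·2 = 960
Reduce mod 126: x ≡ 78
Check: 78 mod 14 = 8 ✓, 78 mod 9 = 6 ✓

x ≡ 78 (mod 126)


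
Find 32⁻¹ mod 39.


Use the extended Euclidean algorithm to write 1 = 32·s + 39·t; then s mod 39 is the inverse.
Euclidean algorithm:
  32 = 0·39 + 32
  39 = 1·32 + 7
  32 = 4·7 + 4
  7 = 1·4 + 3
  4 = 1·3 + 1
  3 = 3·1 + 0
gcd(32,39) = 1
Back-substitution gives: 32·(11) + 39·(-9) = 1
So 32⁻¹ ≡ 11 ≡ 11 (mod 39)
Check: 32 × 11 = 352 ≡ 1 (mod 39) ✓

32⁻¹ ≡ 11 (mod 39)


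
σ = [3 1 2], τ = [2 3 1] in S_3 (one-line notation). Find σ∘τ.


σ∘τ: apply τ first, then σ
1 →τ 2 →σ 1
2 →τ 3 →σ 2
3 →τ 1 →σ 3

σ∘τ = [1 2 3]


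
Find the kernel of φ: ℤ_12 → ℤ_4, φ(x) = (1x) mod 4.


Kernel = preimage of identity
ker(φ) = {x ∈ ℤ_12 : 1x ≡ 0 (mod 4)}. Since 4 | 12, φ is well-defined. The kernel is the cyclic subgroup ⟨4⟩ of ℤ_12 (order 3), i.e. {0, 4, 8}

ker(φ) = {0, 4, 8}


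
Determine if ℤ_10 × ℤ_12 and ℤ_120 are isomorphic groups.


Comparing ℤ_10 × ℤ_12 and ℤ_120:
gcd(10,12) = 2 ≠ 1. Max element order in ℤ_10×ℤ_12 is lcm(10,12) = 60 < 120, so it has no element of order 120

No, ℤ_10 × ℤ_12 ≇ ℤ_120


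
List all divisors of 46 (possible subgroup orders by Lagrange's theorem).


Lagrange's theorem: |H| divides |G|
|G| = 46
Divisors of 46: 1, 2, 23, 46

Possible subgroup orders: {1, 2, 23, 46}


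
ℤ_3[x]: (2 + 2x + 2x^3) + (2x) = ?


Add coefficients mod 3:
x^0: 2 + 0 = 2 (mod 3)
x^1: 2 + 2 = 1 (mod 3)
x^2: 0 + 0 = 0 (mod 3)
x^3: 2 + 0 = 2 (mod 3)
Result: 2 + x + 2x^3

f + g = 2 + x + 2x^3


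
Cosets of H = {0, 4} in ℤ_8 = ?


H = {0, 4}, |H| = 2
Number of cosets = |G|/|H| = 8/2 = 4
0 + H = {0, 4}
1 + H = {1, 5}
2 + H = {2, 6}
3 + H = {3, 7}

Cosets: 0+H={0,4}; 1+H={1,5}; 2+H={2,6}; 3+H={3,7}


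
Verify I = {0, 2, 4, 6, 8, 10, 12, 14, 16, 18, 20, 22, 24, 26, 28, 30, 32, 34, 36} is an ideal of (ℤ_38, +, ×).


Check ideal conditions for I = {0, 2, 4, 6, 8, 10, 12, 14, 16, 18, 20, 22, 24, 26, 28, 30, 32, 34, 36} in ℤ_38:
(1) I is an additive subgroup? Yes
(2) For r ∈ ℤ_38 and a ∈ I: r·a ∈ I? Yes

Yes, I is an ideal of ℤ_38


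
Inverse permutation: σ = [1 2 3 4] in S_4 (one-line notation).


To find σ⁻¹, swap domain and range:
σ(1) = 1 → σ⁻¹(1) = 1
σ(2) = 2 → σ⁻¹(2) = 2
σ(3) = 3 → σ⁻¹(3) = 3
σ(4) = 4 → σ⁻¹(4) = 4

σ⁻¹ = [1 2 3 4]


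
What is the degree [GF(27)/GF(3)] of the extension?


GF(27) = GF(3^3), so the extension degree is 3

[GF(27)/GF(3)] = 3


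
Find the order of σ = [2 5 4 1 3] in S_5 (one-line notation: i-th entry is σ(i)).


Cycle decomposition: (1 2 5 3 4)
Cycle lengths: 5
Order = lcm(5) = 5

ord(σ) = 5


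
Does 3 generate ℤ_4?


g generates ℤ_n iff gcd(g, n) = 1
gcd(3, 4) = 1
Since gcd = 1, 3 is a generator.

Yes, 3 generates ℤ_4


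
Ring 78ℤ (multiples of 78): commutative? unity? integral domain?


78ℤ is a commutative ring under +,× but has no multiplicative identity (1 ∉ 78ℤ); it has no zero divisors, but without unity it is not an integral domain
Commutative: Yes
Integral domain: No
Has unity: No

78ℤ (multiples of 78): Commutative=Yes, Unity=No


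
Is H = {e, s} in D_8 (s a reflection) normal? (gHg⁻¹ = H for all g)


H = {e, s} in D_8 (s a reflection)
r·s·r⁻¹ = sr⁻² ≠ s for n ≥ 3, so {e, s} is not closed under conjugation

No, not a normal subgroup


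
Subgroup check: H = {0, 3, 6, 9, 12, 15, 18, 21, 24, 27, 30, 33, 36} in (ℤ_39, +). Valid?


Subgroup test for H = {0, 3, 6, 9, 12, 15, 18, 21, 24, 27, 30, 33, 36} in (ℤ_39, +):
(1) 0 ∈ H? Yes
(2) Closure: for all a,b ∈ H, (a+b) mod 39 ∈ H? Yes
(3) Inverses: for all a ∈ H, -a mod 39 ∈ H? Yes

Yes, H is a subgroup of ℤ_39


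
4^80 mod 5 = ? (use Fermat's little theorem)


Fermat's little theorem: if p is prime and gcd(a,p)=1, then a^(p-1) ≡ 1 (mod p)
p = 5 is prime, gcd(4,5) = 1
Reduce exponent: 80 mod 4 = 0
So 4^80 ≡ 4^0 (mod 5)
4^0 = 1

4^80 ≡ 1 (mod 5)


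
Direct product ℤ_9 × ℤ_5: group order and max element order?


|ℤ_9 × ℤ_5| = 9 × 5 = 45
Max element order = lcm(9,5) = 45
Cyclic? Yes (gcd=1)

|ℤ_9×ℤ_5| = 45, max element order = 45


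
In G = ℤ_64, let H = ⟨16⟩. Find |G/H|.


|⟨16⟩| = n / gcd(16, 64) = 64 / 16 = 4
H is normal (ℤ_64 is abelian).
|G/H| = |G| / |H| = 64 / 4 = 16

|G/H| = 16


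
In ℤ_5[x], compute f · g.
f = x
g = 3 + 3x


Expand and collect like terms; reduce coefficients mod 5:
x^0: 0·3 = 0 ≡ 0 (mod 5)
x^1: 0·3 + 1·3 = 3 ≡ 3 (mod 5)
x^2: 1·3 = 3 ≡ 3 (mod 5)
Result: 3x + 3x^2

f · g = 3x + 3x^2


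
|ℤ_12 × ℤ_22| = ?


|A × B| = |A| · |B|
|ℤ_12 × ℤ_22| = 12 × 22 = 264

|ℤ_12 × ℤ_22| = 264


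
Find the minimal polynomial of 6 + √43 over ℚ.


Let α = 6 + √43. Then α - 6 = √43, so (α - 6)² = 43, giving α² - 12α - 7 = 0. Degree 2 and α ∉ ℚ, so this is the minimal polynomial.

Minimal polynomial: x² - 12x - 7


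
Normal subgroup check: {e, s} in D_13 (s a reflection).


H = {e, s} in D_13 (s a reflection)
r·s·r⁻¹ = sr⁻² ≠ s for n ≥ 3, so {e, s} is not closed under conjugation

No, not a normal subgroup


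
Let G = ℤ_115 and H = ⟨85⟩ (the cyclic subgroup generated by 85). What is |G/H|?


|⟨85⟩| = n / gcd(85, 115) = 115 / 5 = 23
H is normal (ℤ_115 is abelian).
|G/H| = |G| / |H| = 115 / 23 = 5

|G/H| = 5


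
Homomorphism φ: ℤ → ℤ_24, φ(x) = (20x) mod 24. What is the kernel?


Kernel = preimage of identity
ker(φ) = {x ∈ ℤ : 20x ≡ 0 (mod 24)}. gcd(20,24) = 4, so 20x ≡ 0 (mod 24) ⟺ x ≡ 0 (mod 24/4 = 6). Hence ker(φ) = 6ℤ

ker(φ) = 6ℤ


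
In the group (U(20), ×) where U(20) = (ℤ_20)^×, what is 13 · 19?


Operation: multiplication mod 20
13 · 19 = (a × b) mod 20 with a = 13, b = 19

13 · 19 = 7


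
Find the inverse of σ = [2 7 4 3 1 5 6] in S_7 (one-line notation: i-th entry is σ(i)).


To find σ⁻¹, swap domain and range:
σ(1) = 2 → σ⁻¹(2) = 1
σ(2) = 7 → σ⁻¹(7) = 2
σ(3) = 4 → σ⁻¹(4) = 3
σ(4) = 3 → σ⁻¹(3) = 4
σ(5) = 1 → σ⁻¹(1) = 5
σ(6) = 5 → σ⁻¹(5) = 6
σ(7) = 6 → σ⁻¹(6) = 7

σ⁻¹ = [5 1 4 3 6 7 2]


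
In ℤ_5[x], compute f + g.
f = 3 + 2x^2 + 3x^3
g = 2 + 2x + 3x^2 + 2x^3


Add coefficients mod 5:
x^0: 3 + 2 = 0 (mod 5)
x^1: 0 + 2 = 2 (mod 5)
x^2: 2 + 3 = 0 (mod 5)
x^3: 3 + 2 = 0 (mod 5)
Result: 2x

f + g = 2x


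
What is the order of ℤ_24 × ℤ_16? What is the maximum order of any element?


|ℤ_24 × ℤ_16| = 24 × 16 = 384
Max element order = lcm(24,16) = 48
Cyclic? No (gcd=8)

|ℤ_24×ℤ_16| = 384, max element order = 48


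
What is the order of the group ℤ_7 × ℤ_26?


|A × B| = |A| · |B|
|ℤ_7 × ℤ_26| = 7 × 26 = 182

|ℤ_7 × ℤ_26| = 182


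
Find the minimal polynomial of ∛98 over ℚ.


∛98 satisfies x³ - 98 = 0, irreducible over ℚ (no rational root; 98 is not a perfect cube)

Minimal polynomial: x³ - 98


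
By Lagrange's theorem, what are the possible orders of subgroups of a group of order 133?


Lagrange's theorem: |H| divides |G|
|G| = 133
Divisors of 133: 1, 7, 19, 133

Possible subgroup orders: {1, 7, 19, 133}


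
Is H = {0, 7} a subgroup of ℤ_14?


Subgroup test for H = {0, 7} in (ℤ_14, +):
(1) 0 ∈ H? Yes
(2) Closure: for all a,b ∈ H, (a+b) mod 14 ∈ H? Yes
(3) Inverses: for all a ∈ H, -a mod 14 ∈ H? Yes

Yes, H is a subgroup of ℤ_14


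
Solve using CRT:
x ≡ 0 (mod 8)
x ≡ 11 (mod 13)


m₁ = 8, m₂ = 13, gcd = 1, so CRT applies. M = m₁·m₂ = 104
Let M₁ = M/m₁ = 13, M₂ = M/m₂ = 8
Find y₁ ≡ M₁⁻¹ (mod m₁): 13⁻¹ ≡ 5 (mod 8)
Find y₂ ≡ M₂⁻¹ (mod m₂): 8⁻¹ ≡ 5 (mod 13)
x = a₁·M₁·y₁ + a₂·M₂·y₂ = 0·13·5 + 11·8·5 = 440
Reduce mod 104: x ≡ 24
Check: 24 mod 8 = 0 ✓, 24 mod 13 = 11 ✓

x ≡ 24 (mod 104)


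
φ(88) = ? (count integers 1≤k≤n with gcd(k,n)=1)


Factor n: 88 = 2^3 × 11
φ(n) = n · ∏(1 - 1/p) over distinct primes p | n
φ(88) = 88 · (1 - 1/2) · (1 - 1/11) = 40

φ(88) = 40


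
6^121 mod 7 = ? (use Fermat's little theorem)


Fermat's little theorem: if p is prime and gcd(a,p)=1, then a^(p-1) ≡ 1 (mod p)
p = 7 is prime, gcd(6,7) = 1
Reduce exponent: 121 mod 6 = 1
So 6^121 ≡ 6^1 (mod 7)
6^1 mod 7 = 6

6^121 ≡ 6 (mod 7)


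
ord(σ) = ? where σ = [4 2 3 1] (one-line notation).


Cycle decomposition: (1 4)
Cycle lengths: 2
Order = lcm(2) = 2

ord(σ) = 2


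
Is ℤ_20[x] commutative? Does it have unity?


ℤ_20 has zero divisors (2·10 ≡ 0), and these lift to constant zero divisors in ℤ_20[x]; so not an integral domain
Commutative: Yes
Integral domain: No
Has unity: Yes

ℤ_20[x]: Commutative=Yes, Unity=Yes


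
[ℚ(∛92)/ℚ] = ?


∛92 has minimal polynomial x³ - 92 (irreducible over ℚ since 92 is not a perfect cube)

[ℚ(∛92)/ℚ] = 3


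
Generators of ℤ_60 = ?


g generates ℤ_n iff gcd(g,n) = 1
Prime factors of 60: 2, 3, 5
Generators are g ∈ {1,...,59} not divisible by any of these primes.
Generators: {1, 7, 11, 13, 17, 19, 23, 29, 31, 37, 41, 43, 47, 49, 53, 59}
Number of generators = φ(60) = 16

Generators of ℤ_60 = {1, 7, 11, 13, 17, 19, 23, 29, 31, 37, 41, 43, 47, 49, 53, 59}


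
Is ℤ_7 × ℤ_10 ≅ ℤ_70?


Comparing ℤ_7 × ℤ_10 and ℤ_70:
gcd(7,10) = 1, so ℤ_7 × ℤ_10 ≅ ℤ_70 (CRT)

Yes, ℤ_7 × ℤ_10 ≅ ℤ_70


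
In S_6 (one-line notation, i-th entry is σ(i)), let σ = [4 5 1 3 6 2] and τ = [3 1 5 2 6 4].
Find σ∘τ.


σ∘τ: apply τ first, then σ
1 →τ 3 →σ 1
2 →τ 1 →σ 4
3 →τ 5 →σ 6
4 →τ 2 →σ 5
5 →τ 6 →σ 2
6 →τ 4 →σ 3

σ∘τ = [1 4 6 5 2 3]


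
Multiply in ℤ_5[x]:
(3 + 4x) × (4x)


Expand and collect like terms; reduce coefficients mod 5:
x^0: 3·0 = 0 ≡ 0 (mod 5)
x^1: 3·4 + 4·0 = 12 ≡ 2 (mod 5)
x^2: 4·4 = 16 ≡ 1 (mod 5)
Result: 2x + x^2

f · g = 2x + x^2


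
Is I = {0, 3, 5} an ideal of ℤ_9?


Check ideal conditions for I = {0, 3, 5} in ℤ_9:
(1) I is an additive subgroup? No
(2) For r ∈ ℤ_9 and a ∈ I: r·a ∈ I? No  [counterexample: r=2, a=3, r·a mod 9 = 6 ∉ I]

No, I is not an ideal of ℤ_9


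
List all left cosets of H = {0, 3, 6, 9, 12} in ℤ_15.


H = {0, 3, 6, 9, 12}, |H| = 5
Number of cosets = |G|/|H| = 15/5 = 3
0 + H = {0, 3, 6, 9, 12}
1 + H = {1, 4, 7, 10, 13}
2 + H = {2, 5, 8, 11, 14}

Cosets: 0+H={0,3,6,9,12}; 1+H={1,4,7,10,13}; 2+H={2,5,8,11,14}


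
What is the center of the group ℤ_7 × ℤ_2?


Z(G) = {g ∈ G | gx = xg for all x ∈ G}
Direct product of abelian groups is abelian, so Z(G) = G

Z(ℤ_7 × ℤ_2) = ℤ_7 × ℤ_2


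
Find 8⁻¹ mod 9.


Use the extended Euclidean algorithm to write 1 = 8·s + 9·t; then s mod 9 is the inverse.
Euclidean algorithm:
  8 = 0·9 + 8
  9 = 1·8 + 1
  8 = 8·1 + 0
gcd(8,9) = 1
Back-substitution gives: 8·(-1) + 9·(1) = 1
So 8⁻¹ ≡ -1 ≡ 8 (mod 9)
Check: 8 × 8 = 64 ≡ 1 (mod 9) ✓

8⁻¹ ≡ 8 (mod 9)


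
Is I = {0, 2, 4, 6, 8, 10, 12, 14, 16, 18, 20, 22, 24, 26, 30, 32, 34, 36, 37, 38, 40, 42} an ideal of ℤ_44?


Check ideal conditions for I = {0, 2, 4, 6, 8, 10, 12, 14, 16, 18, 20, 22, 24, 26, 30, 32, 34, 36, 37, 38, 40, 42} in ℤ_44:
(1) I is an additive subgroup? No
(2) For r ∈ ℤ_44 and a ∈ I: r·a ∈ I? No  [counterexample: r=2, a=14, r·a mod 44 = 28 ∉ I]

No, I is not an ideal of ℤ_44


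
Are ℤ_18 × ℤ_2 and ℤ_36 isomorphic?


Comparing ℤ_18 × ℤ_2 and ℤ_36:
gcd(18,2) = 2 ≠ 1. Max element order in ℤ_18×ℤ_2 is lcm(18,2) = 18 < 36, so it has no element of order 36

No, ℤ_18 × ℤ_2 ≇ ℤ_36


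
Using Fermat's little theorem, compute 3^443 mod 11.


Fermat's little theorem: if p is prime and gcd(a,p)=1, then a^(p-1) ≡ 1 (mod p)
p = 11 is prime, gcd(3,11) = 1
Reduce exponent: 443 mod 10 = 3
So 3^443 ≡ 3^3 (mod 11)
3^3 mod 11 = 5

3^443 ≡ 5 (mod 11)


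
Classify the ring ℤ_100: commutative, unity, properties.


ℤ_100 is a commutative ring with unity 1; 100 = 2×50 is composite, so 2·50 ≡ 0 gives zero divisors (not an integral domain)
Commutative: Yes
Integral domain: No
Has unity: Yes

ℤ_100: Commutative=Yes, Unity=Yes


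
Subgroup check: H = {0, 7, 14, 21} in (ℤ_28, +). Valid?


Subgroup test for H = {0, 7, 14, 21} in (ℤ_28, +):
(1) 0 ∈ H? Yes
(2) Closure: for all a,b ∈ H, (a+b) mod 28 ∈ H? Yes
(3) Inverses: for all a ∈ H, -a mod 28 ∈ H? Yes

Yes, H is a subgroup of ℤ_28


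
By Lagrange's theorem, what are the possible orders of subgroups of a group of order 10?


Lagrange's theorem: |H| divides |G|
|G| = 10
Divisors of 10: 1, 2, 5, 10

Possible subgroup orders: {1, 2, 5, 10}


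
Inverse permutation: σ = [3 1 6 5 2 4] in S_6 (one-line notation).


To find σ⁻¹, swap domain and range:
σ(1) = 3 → σ⁻¹(3) = 1
σ(2) = 1 → σ⁻¹(1) = 2
σ(3) = 6 → σ⁻¹(6) = 3
σ(4) = 5 → σ⁻¹(5) = 4
σ(5) = 2 → σ⁻¹(2) = 5
σ(6) = 4 → σ⁻¹(4) = 6

σ⁻¹ = [2 5 1 6 4 3]


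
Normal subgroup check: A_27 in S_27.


H = A_27 in S_27
A_27 has index 2 in S_27, and every subgroup of index 2 is normal

Yes, normal subgroup


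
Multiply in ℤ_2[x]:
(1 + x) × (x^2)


Expand and collect like terms; reduce coefficients mod 2:
x^0: 1·0 = 0 ≡ 0 (mod 2)
x^1: 1·0 + 1·0 = 0 ≡ 0 (mod 2)
x^2: 1·1 + 1·0 = 1 ≡ 1 (mod 2)
x^3: 1·1 = 1 ≡ 1 (mod 2)
Result: x^2 + x^3

f · g = x^2 + x^3


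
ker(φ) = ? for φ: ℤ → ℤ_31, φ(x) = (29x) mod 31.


Kernel = preimage of identity
ker(φ) = {x ∈ ℤ : 29x ≡ 0 (mod 31)}. gcd(29,31) = 1, so 29x ≡ 0 (mod 31) ⟺ x ≡ 0 (mod 31/1 = 31). Hence ker(φ) = 31ℤ

ker(φ) = 31ℤ


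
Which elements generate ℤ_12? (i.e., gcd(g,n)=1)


g generates ℤ_n iff gcd(g,n) = 1
Checking each g ∈ {1,...,11}:
gcd(1,12) = 1
gcd(2,12) = 2
gcd(3,12) = 3
gcd(4,12) = 4
gcd(5,12) = 1
gcd(6,12) = 6
gcd(7,12) = 1
gcd(8,12) = 4
gcd(9,12) = 3
gcd(10,12) = 2
gcd(11,12) = 1
Generators: {1, 5, 7, 11}
Number of generators = φ(12) = 4

Generators of ℤ_12 = {1, 5, 7, 11}


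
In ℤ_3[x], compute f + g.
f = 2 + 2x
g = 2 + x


Add coefficients mod 3:
x^0: 2 + 2 = 1 (mod 3)
x^1: 2 + 1 = 0 (mod 3)
Result: 1

f + g = 1


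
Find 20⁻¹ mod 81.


Use the extended Euclidean algorithm to write 1 = 20·s + 81·t; then s mod 81 is the inverse.
Euclidean algorithm:
  20 = 0·81 + 20
  81 = 4·20 + 1
  20 = 20·1 + 0
gcd(20,81) = 1
Back-substitution gives: 20·(-4) + 81·(1) = 1
So 20⁻¹ ≡ -4 ≡ 77 (mod 81)
Check: 20 × 77 = 1540 ≡ 1 (mod 81) ✓

20⁻¹ ≡ 77 (mod 81)
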